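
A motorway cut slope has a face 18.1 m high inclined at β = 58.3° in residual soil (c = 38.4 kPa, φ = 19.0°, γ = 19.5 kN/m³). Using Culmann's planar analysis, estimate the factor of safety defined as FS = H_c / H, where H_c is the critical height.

FS = 1.55

H_c = (4c/γ) · sinβ cosφ / [1 − cos(β − φ)]
    = (4·38.4/19.5) · sin58.3°·cos19.0° / [1 − cos39.3°]
    = 7.877 · 0.8045 / 0.2262 = 28.02 m
FS = H_c / H = 28.02 / 18.1 = 1.548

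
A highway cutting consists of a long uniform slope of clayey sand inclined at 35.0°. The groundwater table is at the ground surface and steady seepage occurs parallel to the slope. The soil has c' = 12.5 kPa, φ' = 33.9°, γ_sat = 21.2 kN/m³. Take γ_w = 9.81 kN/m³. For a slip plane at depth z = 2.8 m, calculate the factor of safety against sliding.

With seepage parallel to the slope and the water table at the surface, the effective normal stress on the slip plane uses the buoyant unit weight γ' = γ_sat − γ_w while the driving shear stress uses γ_sat:
FS = [c' + γ' z cos²β tanφ'] / [γ_sat z sinβ cosβ]
γ' = 21.2 − 9.81 = 11.39 kN/m³
Numerator = 12.5 + 11.39·2.8·cos²35.0°·tan33.9° = 12.5 + 11.39·2.8·0.6710·0.6720 = 26.880 kPa
Denominator = 21.2·2.8·sin35.0°·cos35.0° = 21.2·2.8·0.5736·0.8192 = 27.890 kPa
FS = 26.880 / 27.890 = 0.964

FS = 0.96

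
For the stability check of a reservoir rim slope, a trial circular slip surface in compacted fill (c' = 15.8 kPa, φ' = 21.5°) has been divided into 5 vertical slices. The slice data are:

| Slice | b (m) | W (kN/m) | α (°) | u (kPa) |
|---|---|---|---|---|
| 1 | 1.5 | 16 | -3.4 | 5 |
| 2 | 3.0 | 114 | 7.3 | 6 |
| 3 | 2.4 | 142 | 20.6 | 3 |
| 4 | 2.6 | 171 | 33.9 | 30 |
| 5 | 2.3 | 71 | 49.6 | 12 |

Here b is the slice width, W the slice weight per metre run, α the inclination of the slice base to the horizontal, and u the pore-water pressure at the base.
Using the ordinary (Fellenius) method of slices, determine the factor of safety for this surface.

FS = 1.54

Ordinary method of slices: FS = Σ[c'·Δl_i + (W_i cosα_i − u_i·Δl_i)·tanφ'] / Σ W_i sinα_i, with Δl_i = b_i / cosα_i.
Slice 1: Δl = 1.5/cos(-3.4°) = 1.503 m; N'_1 = 16·cos(-3.4°) − 5·1.503 = 8.5; c'Δl = 23.74; W sinα = -0.9
Slice 2: Δl = 3.0/cos7.3° = 3.025 m; N'_2 = 114·cos7.3° − 6·3.025 = 94.9; c'Δl = 47.79; W sinα = 14.5
Slice 3: Δl = 2.4/cos20.6° = 2.564 m; N'_3 = 142·cos20.6° − 3·2.564 = 125.2; c'Δl = 40.51; W sinα = 50.0
Slice 4: Δl = 2.6/cos33.9° = 3.132 m; N'_4 = 171·cos33.9° − 30·3.132 = 48.0; c'Δl = 49.49; W sinα = 95.4
Slice 5: Δl = 2.3/cos49.6° = 3.549 m; N'_5 = 71·cos49.6° − 12·3.549 = 3.4; c'Δl = 56.07; W sinα = 54.1
Σc'Δl = 217.6 kN/m; ΣN' = 280.0 kN/m; ΣW sinα = 212.9 kN/m
Resisting = 217.6 + 280.0·tan21.5° = 217.6 + 110.3 = 327.9 kN/m
FS = 327.9 / 212.9 = 1.540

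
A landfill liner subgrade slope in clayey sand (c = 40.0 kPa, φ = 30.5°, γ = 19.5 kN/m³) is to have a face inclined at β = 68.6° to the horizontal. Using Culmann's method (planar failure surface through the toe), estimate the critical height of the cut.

H_c = 30.89 m

Culmann's analysis gives the critical failure plane at α_cr = (β + φ)/2 = (68.6 + 30.5)/2 = 49.5°, and the critical height
H_c = (4c/γ) · sinβ cosφ / [1 − cos(β − φ)]
    = (4·40.0/19.5) · sin68.6°·cos30.5° / [1 − cos(38.1°)]
    = 8.205 · 0.9311·0.8616 / [1 − 0.7869]
    = 8.205 · 0.8022 / 0.2131
    = 30.89 m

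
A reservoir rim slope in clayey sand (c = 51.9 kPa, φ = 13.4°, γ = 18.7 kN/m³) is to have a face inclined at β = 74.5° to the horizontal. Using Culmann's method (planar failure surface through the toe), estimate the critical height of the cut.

Culmann's analysis gives the critical failure plane at α_cr = (β + φ)/2 = (74.5 + 13.4)/2 = 44.0°, and the critical height
H_c = (4c/γ) · sinβ cosφ / [1 − cos(β − φ)]
    = (4·51.9/18.7) · sin74.5°·cos13.4° / [1 − cos(61.1°)]
    = 11.102 · 0.9636·0.9728 / [1 − 0.4833]
    = 11.102 · 0.9374 / 0.5167
    = 20.14 m

H_c = 20.14 m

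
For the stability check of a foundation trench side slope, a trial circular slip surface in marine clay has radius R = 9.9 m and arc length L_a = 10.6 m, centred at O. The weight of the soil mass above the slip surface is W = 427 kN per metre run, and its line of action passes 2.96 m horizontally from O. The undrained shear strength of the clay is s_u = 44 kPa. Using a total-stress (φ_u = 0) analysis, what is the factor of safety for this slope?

Taking moments about the centre O, the resisting moment is provided by the undrained shear strength acting along the arc:
M_R = s_u·L_a·R = 44·10.60·9.9 = 4617.4 kN·m/m
M_D = W·d = 427·2.96 = 1263.9 kN·m/m
FS = M_R / M_D = 4617.4 / 1263.9 = 3.653

FS = 3.65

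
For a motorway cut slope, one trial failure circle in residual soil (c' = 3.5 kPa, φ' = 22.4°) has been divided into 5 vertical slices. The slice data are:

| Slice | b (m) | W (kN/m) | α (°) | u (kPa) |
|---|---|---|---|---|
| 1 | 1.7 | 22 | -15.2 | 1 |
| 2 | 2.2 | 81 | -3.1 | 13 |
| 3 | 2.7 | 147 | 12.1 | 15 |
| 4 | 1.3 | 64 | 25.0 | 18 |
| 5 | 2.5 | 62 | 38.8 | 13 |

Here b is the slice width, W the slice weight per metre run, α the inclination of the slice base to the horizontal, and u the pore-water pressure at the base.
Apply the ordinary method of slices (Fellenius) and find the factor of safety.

Ordinary method of slices: FS = Σ[c'·Δl_i + (W_i cosα_i − u_i·Δl_i)·tanφ'] / Σ W_i sinα_i, with Δl_i = b_i / cosα_i.
Slice 1: Δl = 1.7/cos(-15.2°) = 1.762 m; N'_1 = 22·cos(-15.2°) − 1·1.762 = 19.5; c'Δl = 6.17; W sinα = -5.8
Slice 2: Δl = 2.2/cos(-3.1°) = 2.203 m; N'_2 = 81·cos(-3.1°) − 13·2.203 = 52.2; c'Δl = 7.71; W sinα = -4.4
Slice 3: Δl = 2.7/cos12.1° = 2.761 m; N'_3 = 147·cos12.1° − 15·2.761 = 102.3; c'Δl = 9.66; W sinα = 30.8
Slice 4: Δl = 1.3/cos25.0° = 1.434 m; N'_4 = 64·cos25.0° − 18·1.434 = 32.2; c'Δl = 5.02; W sinα = 27.0
Slice 5: Δl = 2.5/cos38.8° = 3.208 m; N'_5 = 62·cos38.8° − 13·3.208 = 6.6; c'Δl = 11.23; W sinα = 38.8
Σc'Δl = 39.8 kN/m; ΣN' = 212.8 kN/m; ΣW sinα = 86.6 kN/m
Resisting = 39.8 + 212.8·tan22.4° = 39.8 + 87.7 = 127.5 kN/m
FS = 127.5 / 86.6 = 1.473

FS = 1.47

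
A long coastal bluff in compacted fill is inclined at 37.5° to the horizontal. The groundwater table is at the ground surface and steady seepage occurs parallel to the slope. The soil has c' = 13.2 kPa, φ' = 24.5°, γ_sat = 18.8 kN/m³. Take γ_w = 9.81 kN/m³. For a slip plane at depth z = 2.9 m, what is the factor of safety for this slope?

With seepage parallel to the slope and the water table at the surface, the effective normal stress on the slip plane uses the buoyant unit weight γ' = γ_sat − γ_w while the driving shear stress uses γ_sat:
FS = [c' + γ' z cos²β tanφ'] / [γ_sat z sinβ cosβ]
γ' = 18.8 − 9.81 = 8.99 kN/m³
Numerator = 13.2 + 8.99·2.9·cos²37.5°·tan24.5° = 13.2 + 8.99·2.9·0.6294·0.4557 = 20.678 kPa
Denominator = 18.8·2.9·sin37.5°·cos37.5° = 18.8·2.9·0.6088·0.7934 = 26.331 kPa
FS = 20.678 / 26.331 = 0.785

FS = 0.79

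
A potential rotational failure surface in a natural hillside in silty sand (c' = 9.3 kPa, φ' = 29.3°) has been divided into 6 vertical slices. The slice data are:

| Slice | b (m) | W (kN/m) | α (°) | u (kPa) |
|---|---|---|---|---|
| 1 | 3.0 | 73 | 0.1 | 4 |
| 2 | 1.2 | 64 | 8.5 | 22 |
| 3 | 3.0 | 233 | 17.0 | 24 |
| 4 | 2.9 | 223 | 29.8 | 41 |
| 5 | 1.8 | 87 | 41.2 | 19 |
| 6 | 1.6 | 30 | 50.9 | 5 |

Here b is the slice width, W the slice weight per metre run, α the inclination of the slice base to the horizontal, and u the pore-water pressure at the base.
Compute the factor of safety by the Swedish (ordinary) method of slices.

FS = 1.22

Ordinary method of slices: FS = Σ[c'·Δl_i + (W_i cosα_i − u_i·Δl_i)·tanφ'] / Σ W_i sinα_i, with Δl_i = b_i / cosα_i.
Slice 1: Δl = 3.0/cos0.1° = 3.000 m; N'_1 = 73·cos0.1° − 4·3.000 = 61.0; c'Δl = 27.90; W sinα = 0.1
Slice 2: Δl = 1.2/cos8.5° = 1.213 m; N'_2 = 64·cos8.5° − 22·1.213 = 36.6; c'Δl = 11.28; W sinα = 9.5
Slice 3: Δl = 3.0/cos17.0° = 3.137 m; N'_3 = 233·cos17.0° − 24·3.137 = 147.5; c'Δl = 29.17; W sinα = 68.1
Slice 4: Δl = 2.9/cos29.8° = 3.342 m; N'_4 = 223·cos29.8° − 41·3.342 = 56.5; c'Δl = 31.08; W sinα = 110.8
Slice 5: Δl = 1.8/cos41.2° = 2.392 m; N'_5 = 87·cos41.2° − 19·2.392 = 20.0; c'Δl = 22.25; W sinα = 57.3
Slice 6: Δl = 1.6/cos50.9° = 2.537 m; N'_6 = 30·cos50.9° − 5·2.537 = 6.2; c'Δl = 23.59; W sinα = 23.3
Σc'Δl = 145.3 kN/m; ΣN' = 327.9 kN/m; ΣW sinα = 269.1 kN/m
Resisting = 145.3 + 327.9·tan29.3° = 145.3 + 184.0 = 329.3 kN/m
FS = 329.3 / 269.1 = 1.224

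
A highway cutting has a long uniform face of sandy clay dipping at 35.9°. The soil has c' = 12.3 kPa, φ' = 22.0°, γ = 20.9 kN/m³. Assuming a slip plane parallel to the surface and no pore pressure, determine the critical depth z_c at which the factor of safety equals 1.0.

Setting FS = 1.00 in FS = [c' + γz cos²β tanφ'] / [γz sinβ cosβ] and solving for z:
z = c' / [γ cosβ (FS·sinβ − cosβ·tanφ')]
  = 12.3 / [20.9·cos35.9°·(1.00·sin35.9° − cos35.9°·tan22.0°)]
  = 12.3 / [20.9·0.8100·(1.00·0.5864 − 0.8100·0.4040)]
  = 12.3 / 4.3864 = 2.804 m

z_c = 2.80 m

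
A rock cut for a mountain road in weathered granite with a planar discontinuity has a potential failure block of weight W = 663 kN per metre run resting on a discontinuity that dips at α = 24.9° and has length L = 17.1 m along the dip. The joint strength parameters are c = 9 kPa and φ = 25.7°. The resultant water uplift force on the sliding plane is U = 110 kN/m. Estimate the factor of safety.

FS = 1.40

Resolving the block weight along and normal to the plane and applying the Mohr–Coulomb strength on the joint:
N' = W cosα − U = 663·cos24.9° − 110 = 491.4 kN/m
Driving force T = W sinα = 663·sin24.9° = 279.1 kN/m
Resisting force R = c·L + N'·tanφ = 9·17.1 + 491.4·tan25.7° = 153.9 + 236.5 = 390.4 kN/m
FS = R / T = 390.4 / 279.1 = 1.398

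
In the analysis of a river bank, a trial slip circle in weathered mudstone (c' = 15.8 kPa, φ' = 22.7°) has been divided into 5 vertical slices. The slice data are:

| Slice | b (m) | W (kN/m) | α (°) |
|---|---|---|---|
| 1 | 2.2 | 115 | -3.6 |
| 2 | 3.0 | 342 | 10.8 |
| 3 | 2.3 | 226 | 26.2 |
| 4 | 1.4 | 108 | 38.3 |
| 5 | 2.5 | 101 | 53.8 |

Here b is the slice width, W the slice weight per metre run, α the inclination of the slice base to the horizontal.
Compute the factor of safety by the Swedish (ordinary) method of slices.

FS = 1.81

Ordinary method of slices: FS = Σ[c'·Δl_i + (W_i cosα_i)·tanφ'] / Σ W_i sinα_i, with Δl_i = b_i / cosα_i.
Slice 1: Δl = 2.2/cos(-3.6°) = 2.204 m; N'_1 = 115·cos(-3.6°) = 114.8; c'Δl = 34.83; W sinα = -7.2
Slice 2: Δl = 3.0/cos10.8° = 3.054 m; N'_2 = 342·cos10.8° = 335.9; c'Δl = 48.25; W sinα = 64.1
Slice 3: Δl = 2.3/cos26.2° = 2.563 m; N'_3 = 226·cos26.2° = 202.8; c'Δl = 40.50; W sinα = 99.8
Slice 4: Δl = 1.4/cos38.3° = 1.784 m; N'_4 = 108·cos38.3° = 84.8; c'Δl = 28.19; W sinα = 66.9
Slice 5: Δl = 2.5/cos53.8° = 4.233 m; N'_5 = 101·cos53.8° = 59.7; c'Δl = 66.88; W sinα = 81.5
Σc'Δl = 218.7 kN/m; ΣN' = 797.9 kN/m; ΣW sinα = 305.1 kN/m
Resisting = 218.7 + 797.9·tan22.7° = 218.7 + 333.8 = 552.4 kN/m
FS = 552.4 / 305.1 = 1.811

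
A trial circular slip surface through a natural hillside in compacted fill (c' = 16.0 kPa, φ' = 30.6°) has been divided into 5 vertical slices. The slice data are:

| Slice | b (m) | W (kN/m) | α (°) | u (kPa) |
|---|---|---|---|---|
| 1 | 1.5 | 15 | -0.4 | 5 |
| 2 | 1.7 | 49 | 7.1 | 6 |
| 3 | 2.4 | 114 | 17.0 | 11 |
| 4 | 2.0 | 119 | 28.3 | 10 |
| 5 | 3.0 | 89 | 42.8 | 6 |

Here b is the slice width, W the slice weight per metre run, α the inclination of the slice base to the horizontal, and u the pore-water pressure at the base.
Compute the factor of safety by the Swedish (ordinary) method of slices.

Ordinary method of slices: FS = Σ[c'·Δl_i + (W_i cosα_i − u_i·Δl_i)·tanφ'] / Σ W_i sinα_i, with Δl_i = b_i / cosα_i.
Slice 1: Δl = 1.5/cos(-0.4°) = 1.500 m; N'_1 = 15·cos(-0.4°) − 5·1.500 = 7.5; c'Δl = 24.00; W sinα = -0.1
Slice 2: Δl = 1.7/cos7.1° = 1.713 m; N'_2 = 49·cos7.1° − 6·1.713 = 38.3; c'Δl = 27.41; W sinα = 6.1
Slice 3: Δl = 2.4/cos17.0° = 2.510 m; N'_3 = 114·cos17.0° − 11·2.510 = 81.4; c'Δl = 40.15; W sinα = 33.3
Slice 4: Δl = 2.0/cos28.3° = 2.271 m; N'_4 = 119·cos28.3° − 10·2.271 = 82.1; c'Δl = 36.34; W sinα = 56.4
Slice 5: Δl = 3.0/cos42.8° = 4.089 m; N'_5 = 89·cos42.8° − 6·4.089 = 40.8; c'Δl = 65.42; W sinα = 60.5
Σc'Δl = 193.3 kN/m; ΣN' = 250.1 kN/m; ΣW sinα = 156.2 kN/m
Resisting = 193.3 + 250.1·tan30.6° = 193.3 + 147.9 = 341.2 kN/m
FS = 341.2 / 156.2 = 2.185

FS = 2.19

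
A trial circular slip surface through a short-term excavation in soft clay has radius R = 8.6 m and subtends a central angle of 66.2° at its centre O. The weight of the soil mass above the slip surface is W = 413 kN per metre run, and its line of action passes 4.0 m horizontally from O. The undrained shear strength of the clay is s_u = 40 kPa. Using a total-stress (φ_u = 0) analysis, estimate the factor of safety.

FS = 2.07

Taking moments about the centre O, the resisting moment is provided by the undrained shear strength acting along the arc:
Arc length L_a = R·θ = 8.6·(66.2°·π/180) = 8.6·1.1554 = 9.94 m
M_R = s_u·L_a·R = 40·9.94·8.6 = 3418.2 kN·m/m
M_D = W·d = 413·4.0 = 1652.0 kN·m/m
FS = M_R / M_D = 3418.2 / 1652.0 = 2.069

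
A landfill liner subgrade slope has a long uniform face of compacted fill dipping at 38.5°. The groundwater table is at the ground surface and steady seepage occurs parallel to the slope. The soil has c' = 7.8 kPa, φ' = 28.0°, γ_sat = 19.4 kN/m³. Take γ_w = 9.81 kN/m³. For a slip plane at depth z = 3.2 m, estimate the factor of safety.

With seepage parallel to the slope and the water table at the surface, the effective normal stress on the slip plane uses the buoyant unit weight γ' = γ_sat − γ_w while the driving shear stress uses γ_sat:
FS = [c' + γ' z cos²β tanφ'] / [γ_sat z sinβ cosβ]
γ' = 19.4 − 9.81 = 9.59 kN/m³
Numerator = 7.8 + 9.59·3.2·cos²38.5°·tan28.0° = 7.8 + 9.59·3.2·0.6125·0.5317 = 17.794 kPa
Denominator = 19.4·3.2·sin38.5°·cos38.5° = 19.4·3.2·0.6225·0.7826 = 30.244 kPa
FS = 17.794 / 30.244 = 0.588

FS = 0.59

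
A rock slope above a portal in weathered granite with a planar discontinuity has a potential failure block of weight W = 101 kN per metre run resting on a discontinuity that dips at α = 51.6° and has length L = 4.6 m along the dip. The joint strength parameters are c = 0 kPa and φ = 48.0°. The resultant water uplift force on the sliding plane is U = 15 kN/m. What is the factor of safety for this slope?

Resolving the block weight along and normal to the plane and applying the Mohr–Coulomb strength on the joint:
N' = W cosα − U = 101·cos51.6° − 15 = 47.7 kN/m
Driving force T = W sinα = 101·sin51.6° = 79.2 kN/m
Resisting force R = c·L + N'·tanφ = 0·4.6 + 47.7·tan48.0° = 0.0 + 53.0 = 53.0 kN/m
FS = R / T = 53.0 / 79.2 = 0.670

FS = 0.67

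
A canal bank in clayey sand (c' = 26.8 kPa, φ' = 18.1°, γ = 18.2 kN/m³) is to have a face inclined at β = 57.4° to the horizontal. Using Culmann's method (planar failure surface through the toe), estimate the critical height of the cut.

H_c = 20.86 m

Culmann's analysis gives the critical failure plane at α_cr = (β + φ')/2 = (57.4 + 18.1)/2 = 37.8°, and the critical height
H_c = (4c'/γ) · sinβ cosφ' / [1 − cos(β − φ')]
    = (4·26.8/18.2) · sin57.4°·cos18.1° / [1 − cos(39.3°)]
    = 5.890 · 0.8425·0.9505 / [1 − 0.7738]
    = 5.890 · 0.8008 / 0.2262
    = 20.86 m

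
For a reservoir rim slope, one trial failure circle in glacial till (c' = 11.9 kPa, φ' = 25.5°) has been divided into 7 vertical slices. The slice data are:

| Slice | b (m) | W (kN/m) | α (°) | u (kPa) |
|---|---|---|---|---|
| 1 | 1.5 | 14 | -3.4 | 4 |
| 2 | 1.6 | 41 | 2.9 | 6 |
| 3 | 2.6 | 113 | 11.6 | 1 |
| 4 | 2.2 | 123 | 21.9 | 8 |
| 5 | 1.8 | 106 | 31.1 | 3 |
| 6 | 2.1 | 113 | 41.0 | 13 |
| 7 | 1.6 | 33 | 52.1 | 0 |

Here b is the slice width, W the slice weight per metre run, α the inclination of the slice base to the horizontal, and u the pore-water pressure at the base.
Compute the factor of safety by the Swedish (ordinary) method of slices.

Ordinary method of slices: FS = Σ[c'·Δl_i + (W_i cosα_i − u_i·Δl_i)·tanφ'] / Σ W_i sinα_i, with Δl_i = b_i / cosα_i.
Slice 1: Δl = 1.5/cos(-3.4°) = 1.503 m; N'_1 = 14·cos(-3.4°) − 4·1.503 = 8.0; c'Δl = 17.88; W sinα = -0.8
Slice 2: Δl = 1.6/cos2.9° = 1.602 m; N'_2 = 41·cos2.9° − 6·1.602 = 31.3; c'Δl = 19.06; W sinα = 2.1
Slice 3: Δl = 2.6/cos11.6° = 2.654 m; N'_3 = 113·cos11.6° − 1·2.654 = 108.0; c'Δl = 31.59; W sinα = 22.7
Slice 4: Δl = 2.2/cos21.9° = 2.371 m; N'_4 = 123·cos21.9° − 8·2.371 = 95.2; c'Δl = 28.22; W sinα = 45.9
Slice 5: Δl = 1.8/cos31.1° = 2.102 m; N'_5 = 106·cos31.1° − 3·2.102 = 84.5; c'Δl = 25.02; W sinα = 54.8
Slice 6: Δl = 2.1/cos41.0° = 2.783 m; N'_6 = 113·cos41.0° − 13·2.783 = 49.1; c'Δl = 33.11; W sinα = 74.1
Slice 7: Δl = 1.6/cos52.1° = 2.605 m; N'_7 = 33·cos52.1° − 0·2.605 = 20.3; c'Δl = 31.00; W sinα = 26.0
Σc'Δl = 185.9 kN/m; ΣN' = 396.3 kN/m; ΣW sinα = 224.8 kN/m
Resisting = 185.9 + 396.3·tan25.5° = 185.9 + 189.0 = 374.9 kN/m
FS = 374.9 / 224.8 = 1.668

FS = 1.67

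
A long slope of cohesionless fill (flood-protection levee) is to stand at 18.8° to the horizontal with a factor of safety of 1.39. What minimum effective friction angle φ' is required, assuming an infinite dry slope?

φ' = 25.3°

FS = tanφ'/tanβ ⇒ tanφ' = FS · tanβ = 1.39 · tan18.8° = 0.4732
φ' = arctan(0.4732) = 25.32°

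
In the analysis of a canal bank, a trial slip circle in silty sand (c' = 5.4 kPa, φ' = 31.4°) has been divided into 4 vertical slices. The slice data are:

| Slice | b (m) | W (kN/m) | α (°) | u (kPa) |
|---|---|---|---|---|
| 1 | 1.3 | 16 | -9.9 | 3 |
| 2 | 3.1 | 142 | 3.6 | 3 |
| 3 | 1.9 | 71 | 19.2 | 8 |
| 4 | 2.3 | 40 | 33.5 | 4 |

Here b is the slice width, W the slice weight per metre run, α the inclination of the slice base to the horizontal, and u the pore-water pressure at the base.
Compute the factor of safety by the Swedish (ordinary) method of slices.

FS = 3.54

Ordinary method of slices: FS = Σ[c'·Δl_i + (W_i cosα_i − u_i·Δl_i)·tanφ'] / Σ W_i sinα_i, with Δl_i = b_i / cosα_i.
Slice 1: Δl = 1.3/cos(-9.9°) = 1.320 m; N'_1 = 16·cos(-9.9°) − 3·1.320 = 11.8; c'Δl = 7.13; W sinα = -2.8
Slice 2: Δl = 3.1/cos3.6° = 3.106 m; N'_2 = 142·cos3.6° − 3·3.106 = 132.4; c'Δl = 16.77; W sinα = 8.9
Slice 3: Δl = 1.9/cos19.2° = 2.012 m; N'_3 = 71·cos19.2° − 8·2.012 = 51.0; c'Δl = 10.86; W sinα = 23.3
Slice 4: Δl = 2.3/cos33.5° = 2.758 m; N'_4 = 40·cos33.5° − 4·2.758 = 22.3; c'Δl = 14.89; W sinα = 22.1
Σc'Δl = 49.7 kN/m; ΣN' = 217.5 kN/m; ΣW sinα = 51.6 kN/m
Resisting = 49.7 + 217.5·tan31.4° = 49.7 + 132.8 = 182.4 kN/m
FS = 182.4 / 51.6 = 3.536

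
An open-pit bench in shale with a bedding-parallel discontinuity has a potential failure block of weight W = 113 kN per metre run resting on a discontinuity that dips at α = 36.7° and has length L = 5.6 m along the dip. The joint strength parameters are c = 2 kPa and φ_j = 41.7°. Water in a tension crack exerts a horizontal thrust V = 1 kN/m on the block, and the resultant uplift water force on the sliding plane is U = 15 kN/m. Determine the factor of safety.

FS = 1.14

Resolving the block weight along and normal to the plane and applying the Mohr–Coulomb strength on the joint:
N' = W cosα − U − V sinα = 113·cos36.7° − 15 − 1·sin36.7° = 75.0 kN/m
Driving force T = W sinα + V cosα = 113·sin36.7° + 1·cos36.7° = 68.3 kN/m
Resisting force R = c·L + N'·tanφ_j = 2·5.6 + 75.0·tan41.7° = 11.2 + 66.8 = 78.0 kN/m
FS = R / T = 78.0 / 68.3 = 1.142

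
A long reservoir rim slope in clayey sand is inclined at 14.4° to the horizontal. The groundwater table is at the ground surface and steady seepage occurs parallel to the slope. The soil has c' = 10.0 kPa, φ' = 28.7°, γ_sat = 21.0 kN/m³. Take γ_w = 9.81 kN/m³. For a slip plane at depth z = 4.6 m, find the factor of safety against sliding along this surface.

With seepage parallel to the slope and the water table at the surface, the effective normal stress on the slip plane uses the buoyant unit weight γ' = γ_sat − γ_w while the driving shear stress uses γ_sat:
FS = [c' + γ' z cos²β tanφ'] / [γ_sat z sinβ cosβ]
γ' = 21.0 − 9.81 = 11.19 kN/m³
Numerator = 10.0 + 11.19·4.6·cos²14.4°·tan28.7° = 10.0 + 11.19·4.6·0.9382·0.5475 = 36.438 kPa
Denominator = 21.0·4.6·sin14.4°·cos14.4° = 21.0·4.6·0.2487·0.9686 = 23.269 kPa
FS = 36.438 / 23.269 = 1.566

FS = 1.57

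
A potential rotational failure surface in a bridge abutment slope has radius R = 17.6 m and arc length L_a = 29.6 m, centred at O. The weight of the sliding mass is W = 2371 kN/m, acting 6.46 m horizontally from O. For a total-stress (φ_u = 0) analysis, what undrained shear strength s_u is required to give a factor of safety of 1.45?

s_u = 42.6 kPa

FS = s_u·L_a·R / (W·d), so s_u = FS·W·d / (L_a·R).
s_u = 1.45·2371·6.46 / (29.60·17.6) = 22209.2 / 520.96 = 42.63 kPa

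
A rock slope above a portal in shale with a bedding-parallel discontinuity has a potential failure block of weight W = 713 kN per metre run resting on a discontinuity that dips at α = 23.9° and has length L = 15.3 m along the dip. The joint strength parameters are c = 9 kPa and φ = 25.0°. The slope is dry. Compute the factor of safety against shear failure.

FS = 1.53

Resolving the block weight along and normal to the plane and applying the Mohr–Coulomb strength on the joint:
N' = W cosα = 713·cos23.9° = 651.9 kN/m
Driving force T = W sinα = 713·sin23.9° = 288.9 kN/m
Resisting force R = c·L + N'·tanφ = 9·15.3 + 651.9·tan25.0° = 137.7 + 304.0 = 441.7 kN/m
FS = R / T = 441.7 / 288.9 = 1.529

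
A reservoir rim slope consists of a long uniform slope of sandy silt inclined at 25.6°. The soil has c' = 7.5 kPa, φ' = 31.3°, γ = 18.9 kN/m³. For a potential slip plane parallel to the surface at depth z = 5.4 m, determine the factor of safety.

For an infinite slope with a slip plane parallel to the surface (no pore pressure): FS = [c' + γz cos²β tanφ'] / [γz sinβ cosβ].
γz = 18.9·5.4 = 102.06 kN/m²
Numerator = 7.5 + 102.06·cos²25.6°·tan31.3° = 7.5 + 102.06·0.8133·0.6080 = 57.968 kPa
Denominator = 102.06·sin25.6°·cos25.6° = 102.06·0.4321·0.9018 = 39.770 kPa
FS = 57.968 / 39.770 = 1.458

FS = 1.46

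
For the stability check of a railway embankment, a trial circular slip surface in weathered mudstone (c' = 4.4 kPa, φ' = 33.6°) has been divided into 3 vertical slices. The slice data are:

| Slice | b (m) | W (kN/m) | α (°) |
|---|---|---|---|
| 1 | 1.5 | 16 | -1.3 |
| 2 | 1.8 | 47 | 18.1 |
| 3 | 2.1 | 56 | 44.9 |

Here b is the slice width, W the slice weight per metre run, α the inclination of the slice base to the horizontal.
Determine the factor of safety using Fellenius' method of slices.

Ordinary method of slices: FS = Σ[c'·Δl_i + (W_i cosα_i)·tanφ'] / Σ W_i sinα_i, with Δl_i = b_i / cosα_i.
Slice 1: Δl = 1.5/cos(-1.3°) = 1.500 m; N'_1 = 16·cos(-1.3°) = 16.0; c'Δl = 6.60; W sinα = -0.4
Slice 2: Δl = 1.8/cos18.1° = 1.894 m; N'_2 = 47·cos18.1° = 44.7; c'Δl = 8.33; W sinα = 14.6
Slice 3: Δl = 2.1/cos44.9° = 2.965 m; N'_3 = 56·cos44.9° = 39.7; c'Δl = 13.04; W sinα = 39.5
Σc'Δl = 28.0 kN/m; ΣN' = 100.3 kN/m; ΣW sinα = 53.8 kN/m
Resisting = 28.0 + 100.3·tan33.6° = 28.0 + 66.7 = 94.6 kN/m
FS = 94.6 / 53.8 = 1.760

FS = 1.76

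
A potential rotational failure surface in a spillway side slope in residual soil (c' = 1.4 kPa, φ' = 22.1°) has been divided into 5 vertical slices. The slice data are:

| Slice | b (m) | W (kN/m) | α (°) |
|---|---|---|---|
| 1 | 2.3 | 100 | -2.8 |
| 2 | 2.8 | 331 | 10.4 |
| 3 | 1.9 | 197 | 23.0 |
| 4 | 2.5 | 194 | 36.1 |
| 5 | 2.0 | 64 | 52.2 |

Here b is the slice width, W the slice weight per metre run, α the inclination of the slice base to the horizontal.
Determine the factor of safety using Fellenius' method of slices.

FS = 1.16

Ordinary method of slices: FS = Σ[c'·Δl_i + (W_i cosα_i)·tanφ'] / Σ W_i sinα_i, with Δl_i = b_i / cosα_i.
Slice 1: Δl = 2.3/cos(-2.8°) = 2.303 m; N'_1 = 100·cos(-2.8°) = 99.9; c'Δl = 3.22; W sinα = -4.9
Slice 2: Δl = 2.8/cos10.4° = 2.847 m; N'_2 = 331·cos10.4° = 325.6; c'Δl = 3.99; W sinα = 59.8
Slice 3: Δl = 1.9/cos23.0° = 2.064 m; N'_3 = 197·cos23.0° = 181.3; c'Δl = 2.89; W sinα = 77.0
Slice 4: Δl = 2.5/cos36.1° = 3.094 m; N'_4 = 194·cos36.1° = 156.8; c'Δl = 4.33; W sinα = 114.3
Slice 5: Δl = 2.0/cos52.2° = 3.263 m; N'_5 = 64·cos52.2° = 39.2; c'Δl = 4.57; W sinα = 50.6
Σc'Δl = 19.0 kN/m; ΣN' = 802.8 kN/m; ΣW sinα = 296.7 kN/m
Resisting = 19.0 + 802.8·tan22.1° = 19.0 + 326.0 = 345.0 kN/m
FS = 345.0 / 296.7 = 1.163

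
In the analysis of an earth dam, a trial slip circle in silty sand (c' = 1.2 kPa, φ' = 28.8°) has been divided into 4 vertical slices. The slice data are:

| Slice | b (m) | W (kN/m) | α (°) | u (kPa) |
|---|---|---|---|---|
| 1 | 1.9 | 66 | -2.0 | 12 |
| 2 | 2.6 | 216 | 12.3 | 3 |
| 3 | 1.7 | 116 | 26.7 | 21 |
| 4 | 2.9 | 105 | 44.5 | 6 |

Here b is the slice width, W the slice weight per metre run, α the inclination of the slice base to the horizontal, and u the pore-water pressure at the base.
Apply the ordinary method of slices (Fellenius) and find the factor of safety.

FS = 1.24

Ordinary method of slices: FS = Σ[c'·Δl_i + (W_i cosα_i − u_i·Δl_i)·tanφ'] / Σ W_i sinα_i, with Δl_i = b_i / cosα_i.
Slice 1: Δl = 1.9/cos(-2.0°) = 1.901 m; N'_1 = 66·cos(-2.0°) − 12·1.901 = 43.1; c'Δl = 2.28; W sinα = -2.3
Slice 2: Δl = 2.6/cos12.3° = 2.661 m; N'_2 = 216·cos12.3° − 3·2.661 = 203.1; c'Δl = 3.19; W sinα = 46.0
Slice 3: Δl = 1.7/cos26.7° = 1.903 m; N'_3 = 116·cos26.7° − 21·1.903 = 63.7; c'Δl = 2.28; W sinα = 52.1
Slice 4: Δl = 2.9/cos44.5° = 4.066 m; N'_4 = 105·cos44.5° − 6·4.066 = 50.5; c'Δl = 4.88; W sinα = 73.6
Σc'Δl = 12.6 kN/m; ΣN' = 360.4 kN/m; ΣW sinα = 169.4 kN/m
Resisting = 12.6 + 360.4·tan28.8° = 12.6 + 198.1 = 210.8 kN/m
FS = 210.8 / 169.4 = 1.244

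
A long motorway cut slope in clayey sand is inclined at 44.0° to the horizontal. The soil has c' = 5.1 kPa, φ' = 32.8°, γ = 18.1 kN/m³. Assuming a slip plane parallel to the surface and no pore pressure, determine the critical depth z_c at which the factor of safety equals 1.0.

Setting FS = 1.00 in FS = [c' + γz cos²β tanφ'] / [γz sinβ cosβ] and solving for z:
z = c' / [γ cosβ (FS·sinβ − cosβ·tanφ')]
  = 5.1 / [18.1·cos44.0°·(1.00·sin44.0° − cos44.0°·tan32.8°)]
  = 5.1 / [18.1·0.7193·(1.00·0.6947 − 0.7193·0.6445)]
  = 5.1 / 3.0086 = 1.695 m

z_c = 1.70 m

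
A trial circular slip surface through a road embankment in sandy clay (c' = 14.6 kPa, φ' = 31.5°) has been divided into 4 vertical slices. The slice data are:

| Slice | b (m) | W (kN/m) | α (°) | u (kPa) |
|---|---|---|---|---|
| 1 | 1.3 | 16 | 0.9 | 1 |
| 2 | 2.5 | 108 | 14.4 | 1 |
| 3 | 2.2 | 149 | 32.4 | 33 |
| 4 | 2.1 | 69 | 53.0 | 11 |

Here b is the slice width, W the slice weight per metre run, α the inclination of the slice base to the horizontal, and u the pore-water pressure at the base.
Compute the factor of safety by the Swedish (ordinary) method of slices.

FS = 1.50

Ordinary method of slices: FS = Σ[c'·Δl_i + (W_i cosα_i − u_i·Δl_i)·tanφ'] / Σ W_i sinα_i, with Δl_i = b_i / cosα_i.
Slice 1: Δl = 1.3/cos0.9° = 1.300 m; N'_1 = 16·cos0.9° − 1·1.300 = 14.7; c'Δl = 18.98; W sinα = 0.3
Slice 2: Δl = 2.5/cos14.4° = 2.581 m; N'_2 = 108·cos14.4° − 1·2.581 = 102.0; c'Δl = 37.68; W sinα = 26.9
Slice 3: Δl = 2.2/cos32.4° = 2.606 m; N'_3 = 149·cos32.4° − 33·2.606 = 39.8; c'Δl = 38.04; W sinα = 79.8
Slice 4: Δl = 2.1/cos53.0° = 3.489 m; N'_4 = 69·cos53.0° − 11·3.489 = 3.1; c'Δl = 50.95; W sinα = 55.1
Σc'Δl = 145.7 kN/m; ΣN' = 159.7 kN/m; ΣW sinα = 162.1 kN/m
Resisting = 145.7 + 159.7·tan31.5° = 145.7 + 97.9 = 243.5 kN/m
FS = 243.5 / 162.1 = 1.503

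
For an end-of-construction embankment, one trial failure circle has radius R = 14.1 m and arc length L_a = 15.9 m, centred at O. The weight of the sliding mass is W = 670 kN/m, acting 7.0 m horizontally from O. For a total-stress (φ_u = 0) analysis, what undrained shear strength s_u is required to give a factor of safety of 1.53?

s_u = 32.0 kPa

FS = s_u·L_a·R / (W·d), so s_u = FS·W·d / (L_a·R).
s_u = 1.53·670·7.0 / (15.90·14.1) = 7175.7 / 224.19 = 32.01 kPa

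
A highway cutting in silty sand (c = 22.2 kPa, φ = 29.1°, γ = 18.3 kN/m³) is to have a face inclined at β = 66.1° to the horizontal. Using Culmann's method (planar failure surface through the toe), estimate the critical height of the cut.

Culmann's analysis gives the critical failure plane at α_cr = (β + φ)/2 = (66.1 + 29.1)/2 = 47.6°, and the critical height
H_c = (4c/γ) · sinβ cosφ / [1 − cos(β − φ)]
    = (4·22.2/18.3) · sin66.1°·cos29.1° / [1 − cos(37.0°)]
    = 4.852 · 0.9143·0.8738 / [1 − 0.7986]
    = 4.852 · 0.7988 / 0.2014
    = 19.25 m

H_c = 19.25 m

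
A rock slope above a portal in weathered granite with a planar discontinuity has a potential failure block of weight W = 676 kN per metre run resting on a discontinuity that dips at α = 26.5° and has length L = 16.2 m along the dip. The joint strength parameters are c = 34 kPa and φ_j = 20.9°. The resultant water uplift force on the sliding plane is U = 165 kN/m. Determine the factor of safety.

FS = 2.38

Resolving the block weight along and normal to the plane and applying the Mohr–Coulomb strength on the joint:
N' = W cosα − U = 676·cos26.5° − 165 = 440.0 kN/m
Driving force T = W sinα = 676·sin26.5° = 301.6 kN/m
Resisting force R = c·L + N'·tanφ_j = 34·16.2 + 440.0·tan20.9° = 550.8 + 168.0 = 718.8 kN/m
FS = R / T = 718.8 / 301.6 = 2.383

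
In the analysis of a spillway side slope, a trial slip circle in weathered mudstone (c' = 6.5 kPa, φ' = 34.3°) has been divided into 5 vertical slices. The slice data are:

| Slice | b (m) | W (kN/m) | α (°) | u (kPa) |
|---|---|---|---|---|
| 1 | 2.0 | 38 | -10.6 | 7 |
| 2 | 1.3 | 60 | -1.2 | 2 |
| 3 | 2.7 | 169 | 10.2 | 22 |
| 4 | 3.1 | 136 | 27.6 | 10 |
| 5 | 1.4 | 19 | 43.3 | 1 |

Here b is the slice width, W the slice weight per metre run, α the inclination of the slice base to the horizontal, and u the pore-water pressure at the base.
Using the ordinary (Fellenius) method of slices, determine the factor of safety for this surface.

Ordinary method of slices: FS = Σ[c'·Δl_i + (W_i cosα_i − u_i·Δl_i)·tanφ'] / Σ W_i sinα_i, with Δl_i = b_i / cosα_i.
Slice 1: Δl = 2.0/cos(-10.6°) = 2.035 m; N'_1 = 38·cos(-10.6°) − 7·2.035 = 23.1; c'Δl = 13.23; W sinα = -7.0
Slice 2: Δl = 1.3/cos(-1.2°) = 1.300 m; N'_2 = 60·cos(-1.2°) − 2·1.300 = 57.4; c'Δl = 8.45; W sinα = -1.3
Slice 3: Δl = 2.7/cos10.2° = 2.743 m; N'_3 = 169·cos10.2° − 22·2.743 = 106.0; c'Δl = 17.83; W sinα = 29.9
Slice 4: Δl = 3.1/cos27.6° = 3.498 m; N'_4 = 136·cos27.6° − 10·3.498 = 85.5; c'Δl = 22.74; W sinα = 63.0
Slice 5: Δl = 1.4/cos43.3° = 1.924 m; N'_5 = 19·cos43.3° − 1·1.924 = 11.9; c'Δl = 12.50; W sinα = 13.0
Σc'Δl = 74.8 kN/m; ΣN' = 283.9 kN/m; ΣW sinα = 97.7 kN/m
Resisting = 74.8 + 283.9·tan34.3° = 74.8 + 193.7 = 268.4 kN/m
FS = 268.4 / 97.7 = 2.747

FS = 2.75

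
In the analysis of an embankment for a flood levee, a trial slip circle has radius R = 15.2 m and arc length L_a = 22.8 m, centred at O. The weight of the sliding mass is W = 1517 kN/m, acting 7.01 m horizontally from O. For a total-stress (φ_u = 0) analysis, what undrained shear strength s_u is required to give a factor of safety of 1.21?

s_u = 37.1 kPa

FS = s_u·L_a·R / (W·d), so s_u = FS·W·d / (L_a·R).
s_u = 1.21·1517·7.01 / (22.80·15.2) = 12867.3 / 346.56 = 37.13 kPa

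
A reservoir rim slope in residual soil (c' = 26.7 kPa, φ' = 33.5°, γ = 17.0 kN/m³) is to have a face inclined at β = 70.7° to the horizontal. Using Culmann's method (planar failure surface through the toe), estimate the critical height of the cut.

Culmann's analysis gives the critical failure plane at α_cr = (β + φ')/2 = (70.7 + 33.5)/2 = 52.1°, and the critical height
H_c = (4c'/γ) · sinβ cosφ' / [1 − cos(β − φ')]
    = (4·26.7/17.0) · sin70.7°·cos33.5° / [1 − cos(37.2°)]
    = 6.282 · 0.9438·0.8339 / [1 − 0.7965]
    = 6.282 · 0.7870 / 0.2035
    = 24.30 m

H_c = 24.30 m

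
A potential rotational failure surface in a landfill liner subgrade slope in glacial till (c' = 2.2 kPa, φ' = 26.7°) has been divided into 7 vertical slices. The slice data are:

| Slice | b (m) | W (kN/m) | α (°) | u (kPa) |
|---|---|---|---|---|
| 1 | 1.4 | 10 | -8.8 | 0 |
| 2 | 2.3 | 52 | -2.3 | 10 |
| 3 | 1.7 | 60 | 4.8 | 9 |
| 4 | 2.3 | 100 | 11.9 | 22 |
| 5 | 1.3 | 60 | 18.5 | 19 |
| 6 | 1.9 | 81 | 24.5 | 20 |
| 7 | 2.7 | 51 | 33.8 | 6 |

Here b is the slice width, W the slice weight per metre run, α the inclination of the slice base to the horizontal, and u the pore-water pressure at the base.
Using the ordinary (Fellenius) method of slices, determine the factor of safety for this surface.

Ordinary method of slices: FS = Σ[c'·Δl_i + (W_i cosα_i − u_i·Δl_i)·tanφ'] / Σ W_i sinα_i, with Δl_i = b_i / cosα_i.
Slice 1: Δl = 1.4/cos(-8.8°) = 1.417 m; N'_1 = 10·cos(-8.8°) − 0·1.417 = 9.9; c'Δl = 3.12; W sinα = -1.5
Slice 2: Δl = 2.3/cos(-2.3°) = 2.302 m; N'_2 = 52·cos(-2.3°) − 10·2.302 = 28.9; c'Δl = 5.06; W sinα = -2.1
Slice 3: Δl = 1.7/cos4.8° = 1.706 m; N'_3 = 60·cos4.8° − 9·1.706 = 44.4; c'Δl = 3.75; W sinα = 5.0
Slice 4: Δl = 2.3/cos11.9° = 2.351 m; N'_4 = 100·cos11.9° − 22·2.351 = 46.1; c'Δl = 5.17; W sinα = 20.6
Slice 5: Δl = 1.3/cos18.5° = 1.371 m; N'_5 = 60·cos18.5° − 19·1.371 = 30.9; c'Δl = 3.02; W sinα = 19.0
Slice 6: Δl = 1.9/cos24.5° = 2.088 m; N'_6 = 81·cos24.5° − 20·2.088 = 31.9; c'Δl = 4.59; W sinα = 33.6
Slice 7: Δl = 2.7/cos33.8° = 3.249 m; N'_7 = 51·cos33.8° − 6·3.249 = 22.9; c'Δl = 7.15; W sinα = 28.4
Σc'Δl = 31.9 kN/m; ΣN' = 215.1 kN/m; ΣW sinα = 103.0 kN/m
Resisting = 31.9 + 215.1·tan26.7° = 31.9 + 108.2 = 140.0 kN/m
FS = 140.0 / 103.0 = 1.359

FS = 1.36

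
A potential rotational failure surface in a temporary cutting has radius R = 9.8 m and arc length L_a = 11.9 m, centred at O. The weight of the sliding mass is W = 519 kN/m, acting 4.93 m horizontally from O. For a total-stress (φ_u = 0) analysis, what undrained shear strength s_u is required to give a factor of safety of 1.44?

FS = s_u·L_a·R / (W·d), so s_u = FS·W·d / (L_a·R).
s_u = 1.44·519·4.93 / (11.90·9.8) = 3684.5 / 116.62 = 31.59 kPa

s_u = 31.6 kPa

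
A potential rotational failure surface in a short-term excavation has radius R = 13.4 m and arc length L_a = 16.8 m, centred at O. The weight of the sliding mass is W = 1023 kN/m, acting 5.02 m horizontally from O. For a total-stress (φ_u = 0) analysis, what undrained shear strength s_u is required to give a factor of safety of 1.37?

s_u = 31.3 kPa

FS = s_u·L_a·R / (W·d), so s_u = FS·W·d / (L_a·R).
s_u = 1.37·1023·5.02 / (16.80·13.4) = 7035.6 / 225.12 = 31.25 kPa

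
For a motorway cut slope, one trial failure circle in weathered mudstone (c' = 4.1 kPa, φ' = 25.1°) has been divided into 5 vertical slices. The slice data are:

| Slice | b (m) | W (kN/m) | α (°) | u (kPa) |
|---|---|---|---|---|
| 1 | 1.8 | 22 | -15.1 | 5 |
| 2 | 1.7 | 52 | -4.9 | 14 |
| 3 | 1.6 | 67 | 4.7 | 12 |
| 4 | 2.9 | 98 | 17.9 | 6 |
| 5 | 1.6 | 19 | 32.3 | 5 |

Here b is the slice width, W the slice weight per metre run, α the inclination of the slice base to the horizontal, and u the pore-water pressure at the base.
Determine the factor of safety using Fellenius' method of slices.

Ordinary method of slices: FS = Σ[c'·Δl_i + (W_i cosα_i − u_i·Δl_i)·tanφ'] / Σ W_i sinα_i, with Δl_i = b_i / cosα_i.
Slice 1: Δl = 1.8/cos(-15.1°) = 1.864 m; N'_1 = 22·cos(-15.1°) − 5·1.864 = 11.9; c'Δl = 7.64; W sinα = -5.7
Slice 2: Δl = 1.7/cos(-4.9°) = 1.706 m; N'_2 = 52·cos(-4.9°) − 14·1.706 = 27.9; c'Δl = 7.00; W sinα = -4.4
Slice 3: Δl = 1.6/cos4.7° = 1.605 m; N'_3 = 67·cos4.7° − 12·1.605 = 47.5; c'Δl = 6.58; W sinα = 5.5
Slice 4: Δl = 2.9/cos17.9° = 3.048 m; N'_4 = 98·cos17.9° − 6·3.048 = 75.0; c'Δl = 12.49; W sinα = 30.1
Slice 5: Δl = 1.6/cos32.3° = 1.893 m; N'_5 = 19·cos32.3° − 5·1.893 = 6.6; c'Δl = 7.76; W sinα = 10.2
Σc'Δl = 41.5 kN/m; ΣN' = 168.9 kN/m; ΣW sinα = 35.6 kN/m
Resisting = 41.5 + 168.9·tan25.1° = 41.5 + 79.1 = 120.6 kN/m
FS = 120.6 / 35.6 = 3.389

FS = 3.39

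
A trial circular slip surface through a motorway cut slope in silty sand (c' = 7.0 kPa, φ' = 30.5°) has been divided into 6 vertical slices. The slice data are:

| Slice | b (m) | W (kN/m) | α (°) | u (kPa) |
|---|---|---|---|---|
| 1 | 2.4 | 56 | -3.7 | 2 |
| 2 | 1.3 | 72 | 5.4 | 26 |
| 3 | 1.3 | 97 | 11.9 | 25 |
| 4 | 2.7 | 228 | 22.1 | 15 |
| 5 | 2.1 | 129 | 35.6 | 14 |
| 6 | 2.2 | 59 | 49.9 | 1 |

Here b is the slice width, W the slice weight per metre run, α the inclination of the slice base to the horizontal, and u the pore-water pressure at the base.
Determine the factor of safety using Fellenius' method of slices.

FS = 1.51

Ordinary method of slices: FS = Σ[c'·Δl_i + (W_i cosα_i − u_i·Δl_i)·tanφ'] / Σ W_i sinα_i, with Δl_i = b_i / cosα_i.
Slice 1: Δl = 2.4/cos(-3.7°) = 2.405 m; N'_1 = 56·cos(-3.7°) − 2·2.405 = 51.1; c'Δl = 16.84; W sinα = -3.6
Slice 2: Δl = 1.3/cos5.4° = 1.306 m; N'_2 = 72·cos5.4° − 26·1.306 = 37.7; c'Δl = 9.14; W sinα = 6.8
Slice 3: Δl = 1.3/cos11.9° = 1.329 m; N'_3 = 97·cos11.9° − 25·1.329 = 61.7; c'Δl = 9.30; W sinα = 20.0
Slice 4: Δl = 2.7/cos22.1° = 2.914 m; N'_4 = 228·cos22.1° − 15·2.914 = 167.5; c'Δl = 20.40; W sinα = 85.8
Slice 5: Δl = 2.1/cos35.6° = 2.583 m; N'_5 = 129·cos35.6° − 14·2.583 = 68.7; c'Δl = 18.08; W sinα = 75.1
Slice 6: Δl = 2.2/cos49.9° = 3.415 m; N'_6 = 59·cos49.9° − 1·3.415 = 34.6; c'Δl = 23.91; W sinα = 45.1
Σc'Δl = 97.7 kN/m; ΣN' = 421.4 kN/m; ΣW sinα = 229.2 kN/m
Resisting = 97.7 + 421.4·tan30.5° = 97.7 + 248.2 = 345.9 kN/m
FS = 345.9 / 229.2 = 1.509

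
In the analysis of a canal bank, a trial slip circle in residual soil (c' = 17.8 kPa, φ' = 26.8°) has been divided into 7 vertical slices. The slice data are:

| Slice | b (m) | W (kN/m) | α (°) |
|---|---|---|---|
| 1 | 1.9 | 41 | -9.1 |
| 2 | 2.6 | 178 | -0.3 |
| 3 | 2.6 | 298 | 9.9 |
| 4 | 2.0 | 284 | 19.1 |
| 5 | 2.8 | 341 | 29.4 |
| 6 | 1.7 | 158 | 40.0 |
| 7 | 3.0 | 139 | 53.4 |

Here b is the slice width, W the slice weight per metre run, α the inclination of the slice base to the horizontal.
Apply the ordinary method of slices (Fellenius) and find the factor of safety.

FS = 1.93

Ordinary method of slices: FS = Σ[c'·Δl_i + (W_i cosα_i)·tanφ'] / Σ W_i sinα_i, with Δl_i = b_i / cosα_i.
Slice 1: Δl = 1.9/cos(-9.1°) = 1.924 m; N'_1 = 41·cos(-9.1°) = 40.5; c'Δl = 34.25; W sinα = -6.5
Slice 2: Δl = 2.6/cos(-0.3°) = 2.600 m; N'_2 = 178·cos(-0.3°) = 178.0; c'Δl = 46.28; W sinα = -0.9
Slice 3: Δl = 2.6/cos9.9° = 2.639 m; N'_3 = 298·cos9.9° = 293.6; c'Δl = 46.98; W sinα = 51.2
Slice 4: Δl = 2.0/cos19.1° = 2.117 m; N'_4 = 284·cos19.1° = 268.4; c'Δl = 37.67; W sinα = 92.9
Slice 5: Δl = 2.8/cos29.4° = 3.214 m; N'_5 = 341·cos29.4° = 297.1; c'Δl = 57.21; W sinα = 167.4
Slice 6: Δl = 1.7/cos40.0° = 2.219 m; N'_6 = 158·cos40.0° = 121.0; c'Δl = 39.50; W sinα = 101.6
Slice 7: Δl = 3.0/cos53.4° = 5.032 m; N'_7 = 139·cos53.4° = 82.9; c'Δl = 89.56; W sinα = 111.6
Σc'Δl = 351.5 kN/m; ΣN' = 1281.4 kN/m; ΣW sinα = 517.3 kN/m
Resisting = 351.5 + 1281.4·tan26.8° = 351.5 + 647.3 = 998.7 kN/m
FS = 998.7 / 517.3 = 1.931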